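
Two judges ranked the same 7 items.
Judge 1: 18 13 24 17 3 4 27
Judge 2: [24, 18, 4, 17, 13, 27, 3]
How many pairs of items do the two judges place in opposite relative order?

7

Assign each item its position (1..7) in the first ordering, then rewrite the second ordering as that position sequence:
positions: 18→1, 13→2, 24→3, 17→4, 3→5, 4→6, 27→7
second ordering as positions: [3, 1, 6, 4, 2, 7, 5]
Discordant pairs = inversions in this position sequence.
3: 1, 2 → 2
1: 0
6: 4, 2, 5 → 3
4: 2 → 1
2: 0
7: 5 → 1
5: 0
Total: 2 + 0 + 3 + 1 + 0 + 1 + 0 = 7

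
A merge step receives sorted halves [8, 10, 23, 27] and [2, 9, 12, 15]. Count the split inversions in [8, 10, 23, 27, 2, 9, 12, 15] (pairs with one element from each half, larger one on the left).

For each element r of the right run, count left-run elements greater than r:
r = 2: 8, 10, 23, 27 → 4
r = 9: 10, 23, 27 → 3
r = 12: 23, 27 → 2
r = 15: 23, 27 → 2
Cross-inversions: 4 + 3 + 2 + 2 = 11

11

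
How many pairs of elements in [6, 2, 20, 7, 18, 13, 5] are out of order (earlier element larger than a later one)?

Inversions: 10

Count, for each position, how many later elements it exceeds:
6: 2
2: 0
20: 4
7: 1
18: 2
13: 1
5: 0
Sum: 2 + 0 + 4 + 1 + 2 + 1 + 0 = 10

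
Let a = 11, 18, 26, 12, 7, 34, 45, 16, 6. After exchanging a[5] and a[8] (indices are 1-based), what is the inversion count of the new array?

Positions 5 and 8 hold 7 and 16; after swapping, the array is [11, 18, 26, 12, 16, 34, 45, 7, 6].
Count, for each position, how many later elements it exceeds:
11: 2
18: 4
26: 4
12: 2
16: 2
34: 2
45: 2
7: 1
6: 0
Sum: 2 + 4 + 4 + 2 + 2 + 2 + 2 + 1 + 0 = 19

19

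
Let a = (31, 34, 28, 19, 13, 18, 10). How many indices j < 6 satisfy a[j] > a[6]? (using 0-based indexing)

6

The element at index 6 is 10.
Elements before it: 31, 34, 28, 19, 13, 18
Those larger than 10: 31, 34, 28, 19, 13, 18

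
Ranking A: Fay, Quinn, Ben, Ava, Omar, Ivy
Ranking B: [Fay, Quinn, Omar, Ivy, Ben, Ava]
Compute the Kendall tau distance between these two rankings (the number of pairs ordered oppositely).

4 discordant pairs

Assign each item its position (1..6) in the first ordering, then rewrite the second ordering as that position sequence:
positions: Fay→1, Quinn→2, Ben→3, Ava→4, Omar→5, Ivy→6
second ordering as positions: [1, 2, 5, 6, 3, 4]
Discordant pairs = inversions in this position sequence.
1: 0
2: 0
5: 3, 4 → 2
6: 3, 4 → 2
3: 0
4: 0
Total: 0 + 0 + 2 + 2 + 0 + 0 = 4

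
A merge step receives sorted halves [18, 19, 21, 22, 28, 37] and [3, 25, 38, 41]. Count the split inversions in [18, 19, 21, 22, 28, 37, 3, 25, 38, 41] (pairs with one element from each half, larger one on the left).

For each element r of the right run, count left-run elements greater than r:
r = 3: 18, 19, 21, 22, 28, 37 → 6
r = 25: 28, 37 → 2
r = 38: none → 0
r = 41: none → 0
Cross-inversions: 6 + 2 + 0 + 0 = 8

8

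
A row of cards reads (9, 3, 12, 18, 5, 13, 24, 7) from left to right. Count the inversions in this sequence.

10 inversions

Count, for each position, how many later elements it exceeds:
9: 3
3: 0
12: 2
18: 3
5: 0
13: 1
24: 1
7: 0
Sum: 3 + 0 + 2 + 3 + 0 + 1 + 1 + 0 = 10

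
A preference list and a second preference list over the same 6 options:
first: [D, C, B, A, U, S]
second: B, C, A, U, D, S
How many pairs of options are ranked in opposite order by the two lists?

5 pairs

Assign each item its position (1..6) in the first ordering, then rewrite the second ordering as that position sequence:
positions: D→1, C→2, B→3, A→4, U→5, S→6
second ordering as positions: [3, 2, 4, 5, 1, 6]
Discordant pairs = inversions in this position sequence.
3: 2, 1 → 2
2: 1 → 1
4: 1 → 1
5: 1 → 1
1: 0
6: 0
Total: 2 + 1 + 1 + 1 + 0 + 0 = 5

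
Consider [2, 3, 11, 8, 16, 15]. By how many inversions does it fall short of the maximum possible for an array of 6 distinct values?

13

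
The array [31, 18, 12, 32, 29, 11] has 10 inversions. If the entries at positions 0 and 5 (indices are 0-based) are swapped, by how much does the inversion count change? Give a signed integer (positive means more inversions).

-7

Positions 0 and 5 hold 31 and 11; after swapping, the array is [11, 18, 12, 32, 29, 31].
Count, for each position, how many later elements it exceeds:
11 → none → 0
18 → 12 → 1
12 → none → 0
32 → 29, 31 → 2
29 → none → 0
31 → none → 0
Sum: 0 + 1 + 0 + 2 + 0 + 0 = 3
Change: 3 − 10 = -7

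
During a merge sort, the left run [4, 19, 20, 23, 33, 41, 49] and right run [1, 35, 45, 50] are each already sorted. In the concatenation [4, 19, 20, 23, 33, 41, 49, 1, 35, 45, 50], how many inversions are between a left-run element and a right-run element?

For each element r of the right run, count left-run elements greater than r:
r = 1: 4, 19, 20, 23, 33, 41, 49 → 7
r = 35: 41, 49 → 2
r = 45: 49 → 1
r = 50: none → 0
Cross-inversions: 7 + 2 + 1 + 0 = 10

10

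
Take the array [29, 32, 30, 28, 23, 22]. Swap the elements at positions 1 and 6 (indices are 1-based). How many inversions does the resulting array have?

There are 8 inversions.

Positions 1 and 6 hold 29 and 22; after swapping, the array is [22, 32, 30, 28, 23, 29].
For each element, count later entries that are smaller:
22 → none → 0
32 → 30, 28, 23, 29 → 4
30 → 28, 23, 29 → 3
28 → 23 → 1
23 → none → 0
29 → none → 0
Sum: 0 + 4 + 3 + 1 + 0 + 0 = 8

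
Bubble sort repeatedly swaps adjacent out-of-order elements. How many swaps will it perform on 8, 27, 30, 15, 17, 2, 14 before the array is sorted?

Minimum adjacent swaps = number of inversions (each swap of adjacent out-of-order elements removes one inversion and no swap can remove more).
Count inversions — for each element, later elements that are smaller:
8: 2 → 1
27: 15, 17, 2, 14 → 4
30: 15, 17, 2, 14 → 4
15: 2, 14 → 2
17: 2, 14 → 2
2: none → 0
14: none → 0
Total inversions: 1 + 4 + 4 + 2 + 2 + 0 + 0 = 13

13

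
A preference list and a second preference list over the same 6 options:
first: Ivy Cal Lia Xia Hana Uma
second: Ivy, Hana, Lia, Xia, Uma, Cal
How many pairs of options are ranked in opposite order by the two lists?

6 pairs

Assign each item its position (1..6) in the first ordering, then rewrite the second ordering as that position sequence:
positions: Ivy→1, Cal→2, Lia→3, Xia→4, Hana→5, Uma→6
second ordering as positions: [1, 5, 3, 4, 6, 2]
Discordant pairs = inversions in this position sequence.
1: 0
5: 3, 4, 2 → 3
3: 2 → 1
4: 2 → 1
6: 2 → 1
2: 0
Total: 0 + 3 + 1 + 1 + 1 + 0 = 6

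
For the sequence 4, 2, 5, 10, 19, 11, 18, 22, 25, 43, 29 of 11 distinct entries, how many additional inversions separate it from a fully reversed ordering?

51 inversions short

Maximum inversions for 11 distinct elements is C(11, 2) = 11·10/2 = 55.
Current inversions — for each element, count later smaller elements:
4: 1
2: 0
5: 0
10: 0
19: 2
11: 0
18: 0
22: 0
25: 0
43: 1
29: 0
Current total: 1 + 0 + 0 + 0 + 2 + 0 + 0 + 0 + 0 + 1 + 0 = 4
Shortfall: 55 − 4 = 51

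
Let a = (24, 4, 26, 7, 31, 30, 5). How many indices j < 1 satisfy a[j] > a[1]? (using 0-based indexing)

1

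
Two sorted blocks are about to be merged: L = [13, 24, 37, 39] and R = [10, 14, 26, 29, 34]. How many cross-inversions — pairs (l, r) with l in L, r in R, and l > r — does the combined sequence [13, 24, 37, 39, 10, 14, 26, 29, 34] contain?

For each element r of the right run, count left-run elements greater than r:
r = 10: 13, 24, 37, 39 → 4
r = 14: 24, 37, 39 → 3
r = 26: 37, 39 → 2
r = 29: 37, 39 → 2
r = 34: 37, 39 → 2
Cross-inversions: 4 + 3 + 2 + 2 + 2 = 13

13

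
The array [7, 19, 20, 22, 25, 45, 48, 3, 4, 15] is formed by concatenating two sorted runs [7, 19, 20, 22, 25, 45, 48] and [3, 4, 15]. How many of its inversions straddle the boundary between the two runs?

For each element r of the right run, count left-run elements greater than r:
r = 3: 7, 19, 20, 22, 25, 45, 48 → 7
r = 4: 7, 19, 20, 22, 25, 45, 48 → 7
r = 15: 19, 20, 22, 25, 45, 48 → 6
Cross-inversions: 7 + 7 + 6 = 20

20 cross-inversions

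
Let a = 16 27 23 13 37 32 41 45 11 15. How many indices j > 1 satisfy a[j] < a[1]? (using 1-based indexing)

The element at index 1 is 16.
Elements after it: 27, 23, 13, 37, 32, 41, 45, 11, 15
Those smaller than 16: 13, 11, 15

3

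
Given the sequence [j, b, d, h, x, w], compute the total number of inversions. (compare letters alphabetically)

4 inversions

Listing every pair i<j with a[i]>a[j] (using 1-based positions):
(1,2): j > b
(1,3): j > d
(1,4): j > h
(5,6): x > w
That's 4 pairs.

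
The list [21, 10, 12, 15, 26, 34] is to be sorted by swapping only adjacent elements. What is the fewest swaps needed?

3 adjacent swaps

The minimum number of adjacent swaps to sort an array equals its inversion count, since every such swap removes exactly one inversion.
Count inversions — for each element, later elements that are smaller:
21: 10, 12, 15 → 3
10: none → 0
12: none → 0
15: none → 0
26: none → 0
34: none → 0
Total inversions: 3 + 0 + 0 + 0 + 0 + 0 = 3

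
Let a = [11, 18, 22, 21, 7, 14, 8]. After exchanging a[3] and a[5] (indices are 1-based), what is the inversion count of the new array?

Positions 3 and 5 hold 22 and 7; after swapping, the array is [11, 18, 7, 21, 22, 14, 8].
Element-by-element contributions:
11 → 7, 8 → 2
18 → 7, 14, 8 → 3
7 → none → 0
21 → 14, 8 → 2
22 → 14, 8 → 2
14 → 8 → 1
8 → none → 0
Sum: 2 + 3 + 0 + 2 + 2 + 1 + 0 = 10

10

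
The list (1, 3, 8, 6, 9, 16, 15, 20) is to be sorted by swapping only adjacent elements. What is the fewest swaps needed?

Minimum adjacent swaps = number of inversions (each swap of adjacent out-of-order elements removes one inversion and no swap can remove more).
Count inversions — for each element, later elements that are smaller:
1: none → 0
3: none → 0
8: 6 → 1
6: none → 0
9: none → 0
16: 15 → 1
15: none → 0
20: none → 0
Total inversions: 0 + 0 + 1 + 0 + 0 + 1 + 0 + 0 = 2

There are 2 adjacent swaps.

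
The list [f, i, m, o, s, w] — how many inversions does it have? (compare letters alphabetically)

0

Listing every pair i<j with a[i]>a[j] (using 0-based positions):
(none)
That's 0 pairs.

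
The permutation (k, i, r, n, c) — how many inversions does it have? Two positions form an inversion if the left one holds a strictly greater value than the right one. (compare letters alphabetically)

6 inversions

Element-by-element contributions:
k → i, c → 2
i → c → 1
r → n, c → 2
n → c → 1
c → none → 0
Sum: 2 + 1 + 2 + 1 + 0 = 6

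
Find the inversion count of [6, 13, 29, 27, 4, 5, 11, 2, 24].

21 inversions

For each element, count later entries that are smaller:
6 → 4, 5, 2 → 3
13 → 4, 5, 11, 2 → 4
29 → 27, 4, 5, 11, 2, 24 → 6
27 → 4, 5, 11, 2, 24 → 5
4 → 2 → 1
5 → 2 → 1
11 → 2 → 1
2 → none → 0
24 → none → 0
Sum: 3 + 4 + 6 + 5 + 1 + 1 + 1 + 0 + 0 = 21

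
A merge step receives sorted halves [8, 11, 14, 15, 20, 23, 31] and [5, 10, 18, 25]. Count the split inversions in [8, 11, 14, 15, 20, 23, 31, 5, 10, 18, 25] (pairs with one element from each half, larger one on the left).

17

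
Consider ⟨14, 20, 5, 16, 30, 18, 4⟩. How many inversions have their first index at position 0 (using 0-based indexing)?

2

The element at index 0 is 14.
Elements after it: 20, 5, 16, 30, 18, 4
Those smaller than 14: 5, 4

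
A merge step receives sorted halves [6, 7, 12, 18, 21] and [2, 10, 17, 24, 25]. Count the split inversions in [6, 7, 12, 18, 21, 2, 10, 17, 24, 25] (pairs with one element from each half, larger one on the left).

10 split inversions

For each element r of the right run, count left-run elements greater than r:
r = 2: 6, 7, 12, 18, 21 → 5
r = 10: 12, 18, 21 → 3
r = 17: 18, 21 → 2
r = 24: none → 0
r = 25: none → 0
Cross-inversions: 5 + 3 + 2 + 0 + 0 = 10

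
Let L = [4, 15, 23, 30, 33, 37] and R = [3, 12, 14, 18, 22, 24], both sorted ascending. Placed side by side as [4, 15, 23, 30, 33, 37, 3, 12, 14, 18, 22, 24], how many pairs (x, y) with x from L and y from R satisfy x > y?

27

For each element r of the right run, count left-run elements greater than r:
r = 3: 4, 15, 23, 30, 33, 37 → 6
r = 12: 15, 23, 30, 33, 37 → 5
r = 14: 15, 23, 30, 33, 37 → 5
r = 18: 23, 30, 33, 37 → 4
r = 22: 23, 30, 33, 37 → 4
r = 24: 30, 33, 37 → 3
Cross-inversions: 6 + 5 + 5 + 4 + 4 + 3 = 27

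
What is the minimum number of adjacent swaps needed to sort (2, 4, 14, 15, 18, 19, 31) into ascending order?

Swaps: 0

Each adjacent swap fixes exactly one inversion, so the minimum swap count equals the number of inversions.
Count inversions — for each element, later elements that are smaller:
2: none → 0
4: none → 0
14: none → 0
15: none → 0
18: none → 0
19: none → 0
31: none → 0
Total inversions: 0 + 0 + 0 + 0 + 0 + 0 + 0 = 0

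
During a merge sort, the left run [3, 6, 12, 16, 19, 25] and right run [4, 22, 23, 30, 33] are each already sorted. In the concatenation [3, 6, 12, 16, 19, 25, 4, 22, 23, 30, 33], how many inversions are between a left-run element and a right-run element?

7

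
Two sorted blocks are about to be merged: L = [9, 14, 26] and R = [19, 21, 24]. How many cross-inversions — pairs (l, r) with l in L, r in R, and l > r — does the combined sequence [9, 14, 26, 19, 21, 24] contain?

3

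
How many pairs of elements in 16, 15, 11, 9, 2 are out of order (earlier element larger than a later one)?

10

For each element, count later entries that are smaller:
16 → 15, 11, 9, 2 → 4
15 → 11, 9, 2 → 3
11 → 9, 2 → 2
9 → 2 → 1
2 → none → 0
Sum: 4 + 3 + 2 + 1 + 0 = 10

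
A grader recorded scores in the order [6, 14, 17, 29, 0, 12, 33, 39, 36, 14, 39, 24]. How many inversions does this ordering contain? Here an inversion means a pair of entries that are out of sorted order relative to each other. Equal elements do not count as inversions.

18

Element-by-element contributions:
6 → 0 → 1
14 → 0, 12 → 2
17 → 0, 12, 14 → 3
29 → 0, 12, 14, 24 → 4
0 → none → 0
12 → none → 0
33 → 14, 24 → 2
39 → 36, 14, 24 → 3
36 → 14, 24 → 2
14 → none → 0
39 → 24 → 1
24 → none → 0
Sum: 1 + 2 + 3 + 4 + 0 + 0 + 2 + 3 + 2 + 0 + 1 + 0 = 18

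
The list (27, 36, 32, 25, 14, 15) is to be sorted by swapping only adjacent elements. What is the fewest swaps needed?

The minimum number of adjacent swaps to sort an array equals its inversion count, since every such swap removes exactly one inversion.
Count inversions — for each element, later elements that are smaller:
27: 25, 14, 15 → 3
36: 32, 25, 14, 15 → 4
32: 25, 14, 15 → 3
25: 14, 15 → 2
14: none → 0
15: none → 0
Total inversions: 3 + 4 + 3 + 2 + 0 + 0 = 12

12 swaps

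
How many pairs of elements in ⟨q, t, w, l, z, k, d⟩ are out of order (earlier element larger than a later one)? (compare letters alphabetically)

Count, for each position, how many later elements it exceeds:
q → l, k, d → 3
t → l, k, d → 3
w → l, k, d → 3
l → k, d → 2
z → k, d → 2
k → d → 1
d → none → 0
Sum: 3 + 3 + 3 + 2 + 2 + 1 + 0 = 14

14 inversions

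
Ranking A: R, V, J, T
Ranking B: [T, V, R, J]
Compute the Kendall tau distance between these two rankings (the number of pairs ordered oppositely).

Assign each item its position (1..4) in the first ordering, then rewrite the second ordering as that position sequence:
positions: R→1, V→2, J→3, T→4
second ordering as positions: [4, 2, 1, 3]
Discordant pairs = inversions in this position sequence.
4: 2, 1, 3 → 3
2: 1 → 1
1: 0
3: 0
Total: 3 + 1 + 0 + 0 = 4

4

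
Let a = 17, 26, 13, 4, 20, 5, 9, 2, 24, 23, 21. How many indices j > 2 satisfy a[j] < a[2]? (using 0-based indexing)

4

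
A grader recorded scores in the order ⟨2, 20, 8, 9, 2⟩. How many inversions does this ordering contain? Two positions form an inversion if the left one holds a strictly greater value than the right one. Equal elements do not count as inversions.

Out-of-order index pairs (1-indexed):
(2,3): 20 > 8
(2,4): 20 > 9
(2,5): 20 > 2
(3,5): 8 > 2
(4,5): 9 > 2
That's 5 pairs.

5 inversions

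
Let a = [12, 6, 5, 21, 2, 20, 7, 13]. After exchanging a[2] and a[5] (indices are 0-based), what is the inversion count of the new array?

Inversions: 14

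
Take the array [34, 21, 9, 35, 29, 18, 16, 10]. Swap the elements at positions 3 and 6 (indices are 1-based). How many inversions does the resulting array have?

21

Positions 3 and 6 hold 9 and 18; after swapping, the array is [34, 21, 18, 35, 29, 9, 16, 10].
Sweep left to right; for each value list the smaller values that follow it:
34 → 21, 18, 29, 9, 16, 10 → 6
21 → 18, 9, 16, 10 → 4
18 → 9, 16, 10 → 3
35 → 29, 9, 16, 10 → 4
29 → 9, 16, 10 → 3
9 → none → 0
16 → 10 → 1
10 → none → 0
Sum: 6 + 4 + 3 + 4 + 3 + 0 + 1 + 0 = 21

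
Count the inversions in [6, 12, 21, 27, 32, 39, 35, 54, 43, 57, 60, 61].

2 out-of-order pairs

Sweep left to right; for each value list the smaller values that follow it:
6: 0
12: 0
21: 0
27: 0
32: 0
39: 1
35: 0
54: 1
43: 0
57: 0
60: 0
61: 0
Sum: 0 + 0 + 0 + 0 + 0 + 1 + 0 + 1 + 0 + 0 + 0 + 0 = 2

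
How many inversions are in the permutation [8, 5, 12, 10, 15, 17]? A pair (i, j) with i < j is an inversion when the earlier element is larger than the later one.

There are 2 inversions.

Listing every pair i<j with a[i]>a[j] (using 0-based positions):
(0,1): 8 > 5
(2,3): 12 > 10
That's 2 pairs.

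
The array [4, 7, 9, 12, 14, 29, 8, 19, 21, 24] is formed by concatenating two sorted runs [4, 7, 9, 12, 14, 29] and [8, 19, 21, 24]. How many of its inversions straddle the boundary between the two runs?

7 cross-inversions

Take each right-half value and tally the left-half values above it:
r = 8: 9, 12, 14, 29 → 4
r = 19: 29 → 1
r = 21: 29 → 1
r = 24: 29 → 1
Cross-inversions: 4 + 1 + 1 + 1 = 7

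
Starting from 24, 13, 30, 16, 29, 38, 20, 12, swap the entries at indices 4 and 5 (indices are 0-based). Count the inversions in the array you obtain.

Positions 4 and 5 hold 29 and 38; after swapping, the array is [24, 13, 30, 16, 38, 29, 20, 12].
Count, for each position, how many later elements it exceeds:
24 → 13, 16, 20, 12 → 4
13 → 12 → 1
30 → 16, 29, 20, 12 → 4
16 → 12 → 1
38 → 29, 20, 12 → 3
29 → 20, 12 → 2
20 → 12 → 1
12 → none → 0
Sum: 4 + 1 + 4 + 1 + 3 + 2 + 1 + 0 = 16

16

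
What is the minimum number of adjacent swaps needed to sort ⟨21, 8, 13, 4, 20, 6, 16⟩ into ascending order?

12

The minimum number of adjacent swaps to sort an array equals its inversion count, since every such swap removes exactly one inversion.
Count inversions — for each element, later elements that are smaller:
21: 8, 13, 4, 20, 6, 16 → 6
8: 4, 6 → 2
13: 4, 6 → 2
4: none → 0
20: 6, 16 → 2
6: none → 0
16: none → 0
Total inversions: 6 + 2 + 2 + 0 + 2 + 0 + 0 = 12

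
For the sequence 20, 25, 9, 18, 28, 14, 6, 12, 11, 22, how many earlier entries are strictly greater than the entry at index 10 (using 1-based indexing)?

The element at index 10 is 22.
Elements before it: 20, 25, 9, 18, 28, 14, 6, 12, 11
Those larger than 22: 25, 28

2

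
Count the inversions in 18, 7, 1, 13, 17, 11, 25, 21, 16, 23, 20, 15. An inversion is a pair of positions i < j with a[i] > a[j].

24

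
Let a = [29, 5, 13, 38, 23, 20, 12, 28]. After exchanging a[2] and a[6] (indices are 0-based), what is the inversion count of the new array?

Positions 2 and 6 hold 13 and 12; after swapping, the array is [29, 5, 12, 38, 23, 20, 13, 28].
For each element, count later entries that are smaller:
29 → 5, 12, 23, 20, 13, 28 → 6
5 → none → 0
12 → none → 0
38 → 23, 20, 13, 28 → 4
23 → 20, 13 → 2
20 → 13 → 1
13 → none → 0
28 → none → 0
Sum: 6 + 0 + 0 + 4 + 2 + 1 + 0 + 0 = 13

There are 13 inversions.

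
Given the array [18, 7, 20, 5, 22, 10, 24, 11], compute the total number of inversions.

11

Sweep left to right; for each value list the smaller values that follow it:
18: 4
7: 1
20: 3
5: 0
22: 2
10: 0
24: 1
11: 0
Sum: 4 + 1 + 3 + 0 + 2 + 0 + 1 + 0 = 11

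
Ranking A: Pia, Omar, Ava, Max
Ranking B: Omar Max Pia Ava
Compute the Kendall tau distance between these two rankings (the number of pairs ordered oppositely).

3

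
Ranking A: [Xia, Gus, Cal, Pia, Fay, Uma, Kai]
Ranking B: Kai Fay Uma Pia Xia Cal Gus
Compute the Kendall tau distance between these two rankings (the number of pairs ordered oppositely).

Assign each item its position (1..7) in the first ordering, then rewrite the second ordering as that position sequence:
positions: Xia→1, Gus→2, Cal→3, Pia→4, Fay→5, Uma→6, Kai→7
second ordering as positions: [7, 5, 6, 4, 1, 3, 2]
Discordant pairs = inversions in this position sequence.
7: 5, 6, 4, 1, 3, 2 → 6
5: 4, 1, 3, 2 → 4
6: 4, 1, 3, 2 → 4
4: 1, 3, 2 → 3
1: 0
3: 2 → 1
2: 0
Total: 6 + 4 + 4 + 3 + 0 + 1 + 0 = 18

18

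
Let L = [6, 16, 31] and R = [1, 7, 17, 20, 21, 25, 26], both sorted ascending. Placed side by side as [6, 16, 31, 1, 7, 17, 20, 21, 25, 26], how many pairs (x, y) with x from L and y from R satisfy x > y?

For each element r of the right run, count left-run elements greater than r:
r = 1: 6, 16, 31 → 3
r = 7: 16, 31 → 2
r = 17: 31 → 1
r = 20: 31 → 1
r = 21: 31 → 1
r = 25: 31 → 1
r = 26: 31 → 1
Cross-inversions: 3 + 2 + 1 + 1 + 1 + 1 + 1 = 10

10 cross-inversions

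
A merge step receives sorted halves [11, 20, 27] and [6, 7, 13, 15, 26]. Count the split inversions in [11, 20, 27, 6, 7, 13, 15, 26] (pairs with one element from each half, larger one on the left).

11

Take each right-half value and tally the left-half values above it:
r = 6: 11, 20, 27 → 3
r = 7: 11, 20, 27 → 3
r = 13: 20, 27 → 2
r = 15: 20, 27 → 2
r = 26: 27 → 1
Cross-inversions: 3 + 3 + 2 + 2 + 1 = 11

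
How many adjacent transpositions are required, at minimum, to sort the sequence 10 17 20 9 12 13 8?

Each adjacent swap fixes exactly one inversion, so the minimum swap count equals the number of inversions.
Count inversions — for each element, later elements that are smaller:
10: 9, 8 → 2
17: 9, 12, 13, 8 → 4
20: 9, 12, 13, 8 → 4
9: 8 → 1
12: 8 → 1
13: 8 → 1
8: none → 0
Total inversions: 2 + 4 + 4 + 1 + 1 + 1 + 0 = 13

13 swaps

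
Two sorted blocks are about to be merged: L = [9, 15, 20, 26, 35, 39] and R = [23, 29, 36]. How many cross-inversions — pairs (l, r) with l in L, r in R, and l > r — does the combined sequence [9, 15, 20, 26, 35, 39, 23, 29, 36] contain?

6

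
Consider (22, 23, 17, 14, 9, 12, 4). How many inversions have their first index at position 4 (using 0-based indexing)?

The element at index 4 is 9.
Elements after it: 12, 4
Those smaller than 9: 4

1 such element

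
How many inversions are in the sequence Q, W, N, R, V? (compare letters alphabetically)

Inversions: 4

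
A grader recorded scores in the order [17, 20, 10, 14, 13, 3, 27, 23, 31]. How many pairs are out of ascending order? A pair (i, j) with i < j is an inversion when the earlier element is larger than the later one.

There are 13 inversions.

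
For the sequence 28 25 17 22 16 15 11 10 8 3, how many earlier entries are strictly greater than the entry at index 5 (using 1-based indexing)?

The element at index 5 is 16.
Elements before it: 28, 25, 17, 22
Those larger than 16: 28, 25, 17, 22

4 such elements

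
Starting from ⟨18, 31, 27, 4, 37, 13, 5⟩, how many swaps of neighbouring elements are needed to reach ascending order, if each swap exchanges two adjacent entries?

13 adjacent swaps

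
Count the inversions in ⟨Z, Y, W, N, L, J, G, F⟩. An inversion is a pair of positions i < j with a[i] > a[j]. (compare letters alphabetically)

There are 28 inversions.

Count, for each position, how many later elements it exceeds:
Z: 7
Y: 6
W: 5
N: 4
L: 3
J: 2
G: 1
F: 0
Sum: 7 + 6 + 5 + 4 + 3 + 2 + 1 + 0 = 28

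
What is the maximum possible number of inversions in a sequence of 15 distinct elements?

The maximum occurs when the array is in strictly decreasing order: every one of the C(15, 2) pairs is inverted.
C(15, 2) = 15·14/2 = 105

105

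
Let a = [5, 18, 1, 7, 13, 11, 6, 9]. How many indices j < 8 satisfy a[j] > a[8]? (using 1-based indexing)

3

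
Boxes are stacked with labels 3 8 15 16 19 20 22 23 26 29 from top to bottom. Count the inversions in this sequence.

0

For each element, count later entries that are smaller:
3: 0
8: 0
15: 0
16: 0
19: 0
20: 0
22: 0
23: 0
26: 0
29: 0
Sum: 0 + 0 + 0 + 0 + 0 + 0 + 0 + 0 + 0 + 0 = 0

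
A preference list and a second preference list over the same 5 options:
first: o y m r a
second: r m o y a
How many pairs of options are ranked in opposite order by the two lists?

There are 5 pairs.

Assign each item its position (1..5) in the first ordering, then rewrite the second ordering as that position sequence:
positions: o→1, y→2, m→3, r→4, a→5
second ordering as positions: [4, 3, 1, 2, 5]
Discordant pairs = inversions in this position sequence.
4: 3, 1, 2 → 3
3: 1, 2 → 2
1: 0
2: 0
5: 0
Total: 3 + 2 + 0 + 0 + 0 = 5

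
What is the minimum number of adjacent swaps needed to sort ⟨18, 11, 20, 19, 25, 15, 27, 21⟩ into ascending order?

8

Minimum adjacent swaps = number of inversions (each swap of adjacent out-of-order elements removes one inversion and no swap can remove more).
Count inversions — for each element, later elements that are smaller:
18: 11, 15 → 2
11: none → 0
20: 19, 15 → 2
19: 15 → 1
25: 15, 21 → 2
15: none → 0
27: 21 → 1
21: none → 0
Total inversions: 2 + 0 + 2 + 1 + 2 + 0 + 1 + 0 = 8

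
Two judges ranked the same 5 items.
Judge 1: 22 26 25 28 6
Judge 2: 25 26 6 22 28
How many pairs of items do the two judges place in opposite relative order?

Assign each item its position (1..5) in the first ordering, then rewrite the second ordering as that position sequence:
positions: 22→1, 26→2, 25→3, 28→4, 6→5
second ordering as positions: [3, 2, 5, 1, 4]
Discordant pairs = inversions in this position sequence.
3: 2, 1 → 2
2: 1 → 1
5: 1, 4 → 2
1: 0
4: 0
Total: 2 + 1 + 2 + 0 + 0 = 5

5 discordant pairs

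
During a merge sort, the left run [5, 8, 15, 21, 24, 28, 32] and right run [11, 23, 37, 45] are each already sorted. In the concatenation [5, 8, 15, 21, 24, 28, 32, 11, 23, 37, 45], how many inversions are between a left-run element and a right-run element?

Take each right-half value and tally the left-half values above it:
r = 11: 15, 21, 24, 28, 32 → 5
r = 23: 24, 28, 32 → 3
r = 37: none → 0
r = 45: none → 0
Cross-inversions: 5 + 3 + 0 + 0 = 8

8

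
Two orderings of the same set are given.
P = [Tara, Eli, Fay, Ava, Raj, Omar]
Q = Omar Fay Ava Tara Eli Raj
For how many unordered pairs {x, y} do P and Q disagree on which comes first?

Assign each item its position (1..6) in the first ordering, then rewrite the second ordering as that position sequence:
positions: Tara→1, Eli→2, Fay→3, Ava→4, Raj→5, Omar→6
second ordering as positions: [6, 3, 4, 1, 2, 5]
Discordant pairs = inversions in this position sequence.
6: 3, 4, 1, 2, 5 → 5
3: 1, 2 → 2
4: 1, 2 → 2
1: 0
2: 0
5: 0
Total: 5 + 2 + 2 + 0 + 0 + 0 = 9

9 disagreeing pairs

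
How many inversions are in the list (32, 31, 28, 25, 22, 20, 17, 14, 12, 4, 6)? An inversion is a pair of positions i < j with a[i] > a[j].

54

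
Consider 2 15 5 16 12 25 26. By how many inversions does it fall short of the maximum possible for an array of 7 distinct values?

18

Maximum inversions for 7 distinct elements is C(7, 2) = 7·6/2 = 21.
Current inversions — for each element, count later smaller elements:
2: 0
15: 2
5: 0
16: 1
12: 0
25: 0
26: 0
Current total: 0 + 2 + 0 + 1 + 0 + 0 + 0 = 3
Shortfall: 21 − 3 = 18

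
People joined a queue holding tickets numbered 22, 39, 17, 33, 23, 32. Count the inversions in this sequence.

Listing every pair i<j with a[i]>a[j] (using 1-based positions):
(1,3): 22 > 17
(2,3): 39 > 17
(2,4): 39 > 33
(2,5): 39 > 23
(2,6): 39 > 32
(4,5): 33 > 23
(4,6): 33 > 32
That's 7 pairs.

7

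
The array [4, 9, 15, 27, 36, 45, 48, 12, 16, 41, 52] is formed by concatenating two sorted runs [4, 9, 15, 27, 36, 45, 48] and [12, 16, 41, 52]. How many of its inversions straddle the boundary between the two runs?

For each element r of the right run, count left-run elements greater than r:
r = 12: 15, 27, 36, 45, 48 → 5
r = 16: 27, 36, 45, 48 → 4
r = 41: 45, 48 → 2
r = 52: none → 0
Cross-inversions: 5 + 4 + 2 + 0 = 11

11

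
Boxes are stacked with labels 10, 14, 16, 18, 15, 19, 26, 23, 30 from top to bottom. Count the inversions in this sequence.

3 out-of-order pairs

Element-by-element contributions:
10 → none → 0
14 → none → 0
16 → 15 → 1
18 → 15 → 1
15 → none → 0
19 → none → 0
26 → 23 → 1
23 → none → 0
30 → none → 0
Sum: 0 + 0 + 1 + 1 + 0 + 0 + 1 + 0 + 0 = 3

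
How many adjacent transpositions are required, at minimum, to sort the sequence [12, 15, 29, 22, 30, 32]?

1 swap

The minimum number of adjacent swaps to sort an array equals its inversion count, since every such swap removes exactly one inversion.
Count inversions — for each element, later elements that are smaller:
12: none → 0
15: none → 0
29: 22 → 1
22: none → 0
30: none → 0
32: none → 0
Total inversions: 0 + 0 + 1 + 0 + 0 + 0 = 1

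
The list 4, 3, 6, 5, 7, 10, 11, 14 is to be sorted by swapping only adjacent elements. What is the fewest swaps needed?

Minimum adjacent swaps = number of inversions (each swap of adjacent out-of-order elements removes one inversion and no swap can remove more).
Count inversions — for each element, later elements that are smaller:
4: 3 → 1
3: none → 0
6: 5 → 1
5: none → 0
7: none → 0
10: none → 0
11: none → 0
14: none → 0
Total inversions: 1 + 0 + 1 + 0 + 0 + 0 + 0 + 0 = 2

2 adjacent swaps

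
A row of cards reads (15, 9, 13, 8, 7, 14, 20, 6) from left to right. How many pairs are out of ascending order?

For each element, count later entries that are smaller:
15 → 9, 13, 8, 7, 14, 6 → 6
9 → 8, 7, 6 → 3
13 → 8, 7, 6 → 3
8 → 7, 6 → 2
7 → 6 → 1
14 → 6 → 1
20 → 6 → 1
6 → none → 0
Sum: 6 + 3 + 3 + 2 + 1 + 1 + 1 + 0 = 17

17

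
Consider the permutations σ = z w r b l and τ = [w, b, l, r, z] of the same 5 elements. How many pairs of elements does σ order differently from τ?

6 discordant pairs

Assign each item its position (1..5) in the first ordering, then rewrite the second ordering as that position sequence:
positions: z→1, w→2, r→3, b→4, l→5
second ordering as positions: [2, 4, 5, 3, 1]
Discordant pairs = inversions in this position sequence.
2: 1 → 1
4: 3, 1 → 2
5: 3, 1 → 2
3: 1 → 1
1: 0
Total: 1 + 2 + 2 + 1 + 0 = 6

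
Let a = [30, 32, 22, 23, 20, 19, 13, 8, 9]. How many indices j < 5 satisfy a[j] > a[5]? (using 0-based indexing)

The element at index 5 is 19.
Elements before it: 30, 32, 22, 23, 20
Those larger than 19: 30, 32, 22, 23, 20

5 such elements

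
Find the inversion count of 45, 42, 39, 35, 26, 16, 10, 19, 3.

34

Count, for each position, how many later elements it exceeds:
45: 8
42: 7
39: 6
35: 5
26: 4
16: 2
10: 1
19: 1
3: 0
Sum: 8 + 7 + 6 + 5 + 4 + 2 + 1 + 1 + 0 = 34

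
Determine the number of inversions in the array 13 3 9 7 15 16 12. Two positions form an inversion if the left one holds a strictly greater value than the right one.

Out-of-order pairs: 7

Out-of-order index pairs (0-indexed):
(0,1): 13 > 3
(0,2): 13 > 9
(0,3): 13 > 7
(0,6): 13 > 12
(2,3): 9 > 7
(4,6): 15 > 12
(5,6): 16 > 12
That's 7 pairs.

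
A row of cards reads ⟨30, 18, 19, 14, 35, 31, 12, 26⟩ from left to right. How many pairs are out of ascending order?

15 inversions

Element-by-element contributions:
30: 5
18: 2
19: 2
14: 1
35: 3
31: 2
12: 0
26: 0
Sum: 5 + 2 + 2 + 1 + 3 + 2 + 0 + 0 = 15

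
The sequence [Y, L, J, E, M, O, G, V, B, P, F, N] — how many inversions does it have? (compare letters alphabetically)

Count, for each position, how many later elements it exceeds:
Y: 11
L: 5
J: 4
E: 1
M: 3
O: 4
G: 2
V: 4
B: 0
P: 2
F: 0
N: 0
Sum: 11 + 5 + 4 + 1 + 3 + 4 + 2 + 4 + 0 + 2 + 0 + 0 = 36

There are 36 inversions.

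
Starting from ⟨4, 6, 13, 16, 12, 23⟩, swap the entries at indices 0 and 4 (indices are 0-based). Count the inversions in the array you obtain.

5

Positions 0 and 4 hold 4 and 12; after swapping, the array is [12, 6, 13, 16, 4, 23].
Element-by-element contributions:
12 → 6, 4 → 2
6 → 4 → 1
13 → 4 → 1
16 → 4 → 1
4 → none → 0
23 → none → 0
Sum: 2 + 1 + 1 + 1 + 0 + 0 = 5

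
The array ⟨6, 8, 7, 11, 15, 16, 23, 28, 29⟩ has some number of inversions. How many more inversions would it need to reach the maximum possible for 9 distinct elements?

Maximum inversions for 9 distinct elements is C(9, 2) = 9·8/2 = 36.
Current inversions — for each element, count later smaller elements:
6: 0
8: 1
7: 0
11: 0
15: 0
16: 0
23: 0
28: 0
29: 0
Current total: 0 + 1 + 0 + 0 + 0 + 0 + 0 + 0 + 0 = 1
Shortfall: 36 − 1 = 35

35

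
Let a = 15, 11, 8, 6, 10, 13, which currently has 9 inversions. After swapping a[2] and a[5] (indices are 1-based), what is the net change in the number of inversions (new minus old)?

-1

Positions 2 and 5 hold 11 and 10; after swapping, the array is [15, 10, 8, 6, 11, 13].
Count, for each position, how many later elements it exceeds:
15: 5
10: 2
8: 1
6: 0
11: 0
13: 0
Sum: 5 + 2 + 1 + 0 + 0 + 0 = 8
Change: 8 − 9 = -1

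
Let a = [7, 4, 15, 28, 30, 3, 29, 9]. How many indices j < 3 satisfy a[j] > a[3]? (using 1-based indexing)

0 such elements

The element at index 3 is 15.
Elements before it: 7, 4
None of them are larger than 15.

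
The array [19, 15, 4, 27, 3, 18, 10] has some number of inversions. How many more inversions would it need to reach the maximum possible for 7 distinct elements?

Maximum inversions for 7 distinct elements is C(7, 2) = 7·6/2 = 21.
Current inversions — for each element, count later smaller elements:
19: 5
15: 3
4: 1
27: 3
3: 0
18: 1
10: 0
Current total: 5 + 3 + 1 + 3 + 0 + 1 + 0 = 13
Shortfall: 21 − 13 = 8

8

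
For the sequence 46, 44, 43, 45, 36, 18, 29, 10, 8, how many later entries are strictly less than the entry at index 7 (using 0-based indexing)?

1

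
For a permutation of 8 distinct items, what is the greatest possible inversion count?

28

The maximum occurs when the array is in strictly decreasing order: every one of the C(8, 2) pairs is inverted.
C(8, 2) = 8·7/2 = 28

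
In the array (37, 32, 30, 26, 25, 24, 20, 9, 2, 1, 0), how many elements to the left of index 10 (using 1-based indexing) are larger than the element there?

9

The element at index 10 is 1.
Elements before it: 37, 32, 30, 26, 25, 24, 20, 9, 2
Those larger than 1: 37, 32, 30, 26, 25, 24, 20, 9, 2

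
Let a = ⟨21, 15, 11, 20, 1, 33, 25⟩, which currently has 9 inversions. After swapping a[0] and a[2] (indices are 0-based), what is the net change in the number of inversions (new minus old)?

-3

Positions 0 and 2 hold 21 and 11; after swapping, the array is [11, 15, 21, 20, 1, 33, 25].
Sweep left to right; for each value list the smaller values that follow it:
11 → 1 → 1
15 → 1 → 1
21 → 20, 1 → 2
20 → 1 → 1
1 → none → 0
33 → 25 → 1
25 → none → 0
Sum: 1 + 1 + 2 + 1 + 0 + 1 + 0 = 6
Change: 6 − 9 = -3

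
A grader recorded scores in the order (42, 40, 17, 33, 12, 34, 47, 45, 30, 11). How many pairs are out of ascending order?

For each element, count later entries that are smaller:
42 → 40, 17, 33, 12, 34, 30, 11 → 7
40 → 17, 33, 12, 34, 30, 11 → 6
17 → 12, 11 → 2
33 → 12, 30, 11 → 3
12 → 11 → 1
34 → 30, 11 → 2
47 → 45, 30, 11 → 3
45 → 30, 11 → 2
30 → 11 → 1
11 → none → 0
Sum: 7 + 6 + 2 + 3 + 1 + 2 + 3 + 2 + 1 + 0 = 27

27 out-of-order pairs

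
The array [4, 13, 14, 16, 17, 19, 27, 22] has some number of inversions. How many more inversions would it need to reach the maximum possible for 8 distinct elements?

Maximum inversions for 8 distinct elements is C(8, 2) = 8·7/2 = 28.
Current inversions — for each element, count later smaller elements:
4: 0
13: 0
14: 0
16: 0
17: 0
19: 0
27: 1
22: 0
Current total: 0 + 0 + 0 + 0 + 0 + 0 + 1 + 0 = 1
Shortfall: 28 − 1 = 27

27 inversions short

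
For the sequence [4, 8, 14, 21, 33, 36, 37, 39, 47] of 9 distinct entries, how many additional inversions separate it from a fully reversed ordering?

Maximum inversions for 9 distinct elements is C(9, 2) = 9·8/2 = 36.
Current inversions — for each element, count later smaller elements:
4: 0
8: 0
14: 0
21: 0
33: 0
36: 0
37: 0
39: 0
47: 0
Current total: 0 + 0 + 0 + 0 + 0 + 0 + 0 + 0 + 0 = 0
Shortfall: 36 − 0 = 36

36 inversions short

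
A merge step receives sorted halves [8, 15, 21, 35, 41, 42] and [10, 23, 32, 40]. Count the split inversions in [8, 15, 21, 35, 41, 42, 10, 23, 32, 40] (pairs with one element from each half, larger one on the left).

Count, for every r in R, how many entries of L exceed r:
r = 10: 15, 21, 35, 41, 42 → 5
r = 23: 35, 41, 42 → 3
r = 32: 35, 41, 42 → 3
r = 40: 41, 42 → 2
Cross-inversions: 5 + 3 + 3 + 2 = 13

13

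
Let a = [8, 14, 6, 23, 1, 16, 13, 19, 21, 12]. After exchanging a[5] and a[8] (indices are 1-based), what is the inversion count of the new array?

Positions 5 and 8 hold 1 and 19; after swapping, the array is [8, 14, 6, 23, 19, 16, 13, 1, 21, 12].
For each element, count later entries that are smaller:
8: 2
14: 4
6: 1
23: 6
19: 4
16: 3
13: 2
1: 0
21: 1
12: 0
Sum: 2 + 4 + 1 + 6 + 4 + 3 + 2 + 0 + 1 + 0 = 23

23 inversions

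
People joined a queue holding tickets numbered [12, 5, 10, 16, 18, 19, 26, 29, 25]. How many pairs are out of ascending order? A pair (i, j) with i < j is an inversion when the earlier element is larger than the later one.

4

For each element, count later entries that are smaller:
12: 2
5: 0
10: 0
16: 0
18: 0
19: 0
26: 1
29: 1
25: 0
Sum: 2 + 0 + 0 + 0 + 0 + 0 + 1 + 1 + 0 = 4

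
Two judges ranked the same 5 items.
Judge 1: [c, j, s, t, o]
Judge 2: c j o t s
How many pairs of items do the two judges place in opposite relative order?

Assign each item its position (1..5) in the first ordering, then rewrite the second ordering as that position sequence:
positions: c→1, j→2, s→3, t→4, o→5
second ordering as positions: [1, 2, 5, 4, 3]
Discordant pairs = inversions in this position sequence.
1: 0
2: 0
5: 4, 3 → 2
4: 3 → 1
3: 0
Total: 0 + 0 + 2 + 1 + 0 = 3

3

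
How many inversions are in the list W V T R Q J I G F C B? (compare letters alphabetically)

Inversions: 55

Sweep left to right; for each value list the smaller values that follow it:
W: 10
V: 9
T: 8
R: 7
Q: 6
J: 5
I: 4
G: 3
F: 2
C: 1
B: 0
Sum: 10 + 9 + 8 + 7 + 6 + 5 + 4 + 3 + 2 + 1 + 0 = 55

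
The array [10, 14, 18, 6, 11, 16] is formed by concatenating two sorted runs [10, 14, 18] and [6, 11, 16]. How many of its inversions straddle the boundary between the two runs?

6

For each element r of the right run, count left-run elements greater than r:
r = 6: 10, 14, 18 → 3
r = 11: 14, 18 → 2
r = 16: 18 → 1
Cross-inversions: 3 + 2 + 1 = 6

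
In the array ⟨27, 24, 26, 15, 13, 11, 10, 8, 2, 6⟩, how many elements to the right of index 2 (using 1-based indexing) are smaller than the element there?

The element at index 2 is 24.
Elements after it: 26, 15, 13, 11, 10, 8, 2, 6
Those smaller than 24: 15, 13, 11, 10, 8, 2, 6

7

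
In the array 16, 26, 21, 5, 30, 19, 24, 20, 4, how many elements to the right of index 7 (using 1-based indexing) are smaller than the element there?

2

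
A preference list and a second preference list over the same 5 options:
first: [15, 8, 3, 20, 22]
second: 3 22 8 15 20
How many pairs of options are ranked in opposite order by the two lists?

6

Assign each item its position (1..5) in the first ordering, then rewrite the second ordering as that position sequence:
positions: 15→1, 8→2, 3→3, 20→4, 22→5
second ordering as positions: [3, 5, 2, 1, 4]
Discordant pairs = inversions in this position sequence.
3: 2, 1 → 2
5: 2, 1, 4 → 3
2: 1 → 1
1: 0
4: 0
Total: 2 + 3 + 1 + 0 + 0 = 6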